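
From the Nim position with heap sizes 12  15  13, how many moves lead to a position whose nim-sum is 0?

3

Write each in binary and XOR column by column:
  1100  (12)
  1111  (15)
  1101  (13)
  ----
  1110  (14)
The overall nim-sum is X = 14. A heap of size p has a winning move iff p XOR X < p (reduce it to p XOR X).
  12: 12 XOR 14 = 2 < 12 — winning move (to 2).
  15: 15 XOR 14 = 1 < 15 — winning move (to 1).
  13: 13 XOR 14 = 3 < 13 — winning move (to 3).
That gives 3 winning moves.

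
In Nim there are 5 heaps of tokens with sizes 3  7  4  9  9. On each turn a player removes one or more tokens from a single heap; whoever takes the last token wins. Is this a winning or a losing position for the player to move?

Losing position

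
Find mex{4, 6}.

0 is not in the set, so the mex is 0.

0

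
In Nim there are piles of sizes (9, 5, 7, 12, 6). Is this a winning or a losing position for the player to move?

Winning position

Write each in binary and XOR column by column:
  1001  (9)
  0101  (5)
  0111  (7)
  1100  (12)
  0110  (6)
  ----
  0001  (1)
The nim-sum is 1 ≠ 0, so this is an N-position: the player to move can win.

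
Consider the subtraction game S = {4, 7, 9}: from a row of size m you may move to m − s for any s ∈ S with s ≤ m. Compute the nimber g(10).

Grundy values for subtraction set {4, 7, 9}:
k:     0  1  2  3  4  5  6  7  8  9 10
g(k):  0  0  0  0  1  1  1  1  2  2  2
So g(10) = 2.

2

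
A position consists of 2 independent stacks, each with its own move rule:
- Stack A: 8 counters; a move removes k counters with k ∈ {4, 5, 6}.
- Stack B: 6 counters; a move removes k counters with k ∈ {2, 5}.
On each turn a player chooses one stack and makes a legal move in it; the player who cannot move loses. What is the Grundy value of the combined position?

3

Build the Grundy sequence for stack A with g(k) = mex{g(k−s) : s ∈ {4, 5, 6}, s ≤ k}:
k:     0  1  2  3  4  5  6  7  8
g(k):  0  0  0  0  1  1  1  1  2
So g(8) = 2.
Build the Grundy sequence for stack B with g(k) = mex{g(k−s) : s ∈ {2, 5}, s ≤ k}:
k:     0  1  2  3  4  5  6
g(k):  0  0  1  1  0  2  1
So g(6) = 1.
By the Sprague-Grundy theorem, the Grundy value of a sum of independent games is the XOR of the component values.
Combined value = 2 ⊕ 1 = 3.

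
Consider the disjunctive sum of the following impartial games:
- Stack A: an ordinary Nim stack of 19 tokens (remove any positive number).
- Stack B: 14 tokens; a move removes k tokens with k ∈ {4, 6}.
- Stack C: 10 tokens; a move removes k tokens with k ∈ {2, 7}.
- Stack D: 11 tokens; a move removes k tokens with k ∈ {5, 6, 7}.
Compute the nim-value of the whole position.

Stack A is a plain Nim stack of size 19, so its Grundy value is 19.
For stack B, compute g(0), g(1), … with moves {4, 6}:
g(0) = mex{} = 0
g(1) = mex{} = 0
g(2) = mex{} = 0
g(3) = mex{} = 0
g(4) = mex{0} = 1
g(5) = mex{0} = 1
g(6) = mex{0} = 1
g(7) = mex{0} = 1
g(8) = mex{0,1} = 2
g(9) = mex{0,1} = 2
g(10) = mex{1} = 0
g(11) = mex{1} = 0
g(12) = mex{1,2} = 0
g(13) = mex{1,2} = 0
g(14) = mex{0,2} = 1
So g(14) = 1.
Build the Grundy sequence for stack C with g(k) = mex{g(k−s) : s ∈ {2, 7}, s ≤ k}:
k:     0  1  2  3  4  5  6  7  8  9 10
g(k):  0  0  1  1  0  0  1  1  2  0  0
So g(10) = 0.
Build the Grundy sequence for stack D with g(k) = mex{g(k−s) : s ∈ {5, 6, 7}, s ≤ k}:
k:     0  1  2  3  4  5  6  7  8  9 10 11
g(k):  0  0  0  0  0  1  1  1  1  1  2  2
So g(11) = 2.
By the Sprague-Grundy theorem, the Grundy value of a sum of independent games is the XOR of the component values.
Combined value = 19 ⊕ 1 ⊕ 0 ⊕ 2 = 16.

16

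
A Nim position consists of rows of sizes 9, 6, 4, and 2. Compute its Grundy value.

Compute the nim-sum pairwise:
9 ⊕ 6 = 15
15 ⊕ 4 = 11
11 ⊕ 2 = 9

9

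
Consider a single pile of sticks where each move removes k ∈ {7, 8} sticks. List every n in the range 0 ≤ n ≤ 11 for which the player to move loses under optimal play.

0, 1, 2, 3, 4, 5, 6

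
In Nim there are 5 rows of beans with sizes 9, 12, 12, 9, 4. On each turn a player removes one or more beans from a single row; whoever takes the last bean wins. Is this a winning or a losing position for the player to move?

Winning position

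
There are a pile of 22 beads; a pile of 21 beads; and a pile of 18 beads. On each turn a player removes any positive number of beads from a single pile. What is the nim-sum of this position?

Write each in binary and XOR column by column:
  10110  (22)
  10101  (21)
  10010  (18)
  -----
  10001  (17)

17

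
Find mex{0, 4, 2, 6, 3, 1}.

The values 0, 1, 2, 3, 4 are all present; 5 is the first non-negative integer missing from the set.

5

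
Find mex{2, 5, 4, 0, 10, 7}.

1

0 is in the set but 1 is not, so the mex is 1.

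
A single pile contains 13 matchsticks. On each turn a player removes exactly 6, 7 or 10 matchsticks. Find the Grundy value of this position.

2

Build the Grundy sequence with g(k) = mex{g(k−s) : s ∈ {6, 7, 10}, s ≤ k}:
k:     0  1  2  3  4  5  6  7  8  9 10 11 12 13
g(k):  0  0  0  0  0  0  1  1  1  1  1  1  2  2
So g(13) = 2.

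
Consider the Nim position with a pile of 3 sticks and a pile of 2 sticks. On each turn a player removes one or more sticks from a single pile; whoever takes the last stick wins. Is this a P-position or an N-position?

N-position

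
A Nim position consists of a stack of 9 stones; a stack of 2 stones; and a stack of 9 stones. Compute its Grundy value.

Nim-sum: 9 XOR 2 XOR 9 = 2.

2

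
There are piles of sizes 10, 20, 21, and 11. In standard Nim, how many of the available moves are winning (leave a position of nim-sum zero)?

0

In binary:
  01010  (10)
  10100  (20)
  10101  (21)
  01011  (11)
  -----
  00000  (0)
The nim-sum is already 0, so every move leaves a nonzero nim-sum — there are no winning moves.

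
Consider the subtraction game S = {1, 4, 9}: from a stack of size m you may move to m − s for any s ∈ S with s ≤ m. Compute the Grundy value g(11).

1

Grundy values for subtraction set {1, 4, 9}:
g(0) = mex{} = 0
g(1) = mex{0} = 1
g(2) = mex{1} = 0
g(3) = mex{0} = 1
g(4) = mex{0,1} = 2
g(5) = mex{1,2} = 0
g(6) = mex{0} = 1
g(7) = mex{1} = 0
g(8) = mex{0,2} = 1
g(9) = mex{0,1} = 2
g(10) = mex{1,2} = 0
g(11) = mex{0} = 1
So g(11) = 1.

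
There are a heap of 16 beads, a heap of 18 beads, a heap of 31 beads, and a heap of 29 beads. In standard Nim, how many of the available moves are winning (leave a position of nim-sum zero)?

0

Bitwise XOR of the heap sizes:
  10000  (16)
  10010  (18)
  11111  (31)
  11101  (29)
  -----
  00000  (0)
The nim-sum is already 0, so every move leaves a nonzero nim-sum — there are no winning moves.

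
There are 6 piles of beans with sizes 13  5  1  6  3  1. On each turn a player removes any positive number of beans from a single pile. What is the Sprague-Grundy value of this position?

13

Compute the nim-sum pairwise:
13 ⊕ 5 = 8
8 ⊕ 1 = 9
9 ⊕ 6 = 15
15 ⊕ 3 = 12
12 ⊕ 1 = 13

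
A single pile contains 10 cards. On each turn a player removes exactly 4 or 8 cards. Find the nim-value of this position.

2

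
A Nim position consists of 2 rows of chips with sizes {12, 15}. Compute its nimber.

3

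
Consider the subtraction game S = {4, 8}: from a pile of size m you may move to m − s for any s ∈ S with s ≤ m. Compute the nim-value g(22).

Build the Grundy sequence with g(k) = mex{g(k−s) : s ∈ {4, 8}, s ≤ k}:
k:     0  1  2  3  4  5  6  7  8  9 10 11 12 13 14 15 16 17 18 19 20 21 22
g(k):  0  0  0  0  1  1  1  1  2  2  2  2  0  0  0  0  1  1  1  1  2  2  2
So g(22) = 2.

2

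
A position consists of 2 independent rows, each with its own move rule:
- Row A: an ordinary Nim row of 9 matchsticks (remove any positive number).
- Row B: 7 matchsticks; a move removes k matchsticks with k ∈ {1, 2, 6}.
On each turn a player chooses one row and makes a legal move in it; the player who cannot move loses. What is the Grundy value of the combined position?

9

Row A is a plain Nim row of size 9, so its Grundy value is 9.
For row B, compute g(0), g(1), … with moves {1, 2, 6}:
k:     0  1  2  3  4  5  6  7
g(k):  0  1  2  0  1  2  3  0
So g(7) = 0.
By the Sprague-Grundy theorem, the Grundy value of a sum of independent games is the XOR of the component values.
Combined value = 9 XOR 0 = 9.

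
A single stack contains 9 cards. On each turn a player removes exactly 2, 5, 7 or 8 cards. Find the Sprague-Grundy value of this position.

Grundy values for subtraction set {2, 5, 7, 8}:
g(0) = mex{} = 0
g(1) = mex{} = 0
g(2) = mex{0} = 1
g(3) = mex{0} = 1
g(4) = mex{1} = 0
g(5) = mex{0,1} = 2
g(6) = mex{0} = 1
g(7) = mex{0,1,2} = 3
g(8) = mex{0,1} = 2
g(9) = mex{0,1,3} = 2
So g(9) = 2.

2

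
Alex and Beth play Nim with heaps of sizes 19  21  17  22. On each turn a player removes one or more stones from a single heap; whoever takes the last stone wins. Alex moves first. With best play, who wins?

Compute the nim-sum pairwise:
19 ⊕ 21 = 6
6 ⊕ 17 = 23
23 ⊕ 22 = 1
The nim-sum is 1 ≠ 0, so this is an N-position: the player to move can win; Alex has a winning move.

Alex wins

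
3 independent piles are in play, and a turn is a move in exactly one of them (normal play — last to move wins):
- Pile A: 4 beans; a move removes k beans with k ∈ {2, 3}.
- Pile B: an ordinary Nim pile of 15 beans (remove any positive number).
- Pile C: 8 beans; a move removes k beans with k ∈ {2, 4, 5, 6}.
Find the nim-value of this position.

Grundy values for pile A (subtraction set {2, 3}):
k:     0  1  2  3  4
g(k):  0  0  1  1  2
So g(4) = 2.
Pile B is a plain Nim pile of size 15, so its Grundy value is 15.
Build the Grundy sequence for pile C with g(k) = mex{g(k−s) : s ∈ {2, 4, 5, 6}, s ≤ k}:
g(0) = mex{} = 0
g(1) = mex{} = 0
g(2) = mex{0} = 1
g(3) = mex{0} = 1
g(4) = mex{0,1} = 2
g(5) = mex{0,1} = 2
g(6) = mex{0,1,2} = 3
g(7) = mex{0,1,2} = 3
g(8) = mex{1,2,3} = 0
So g(8) = 0.
By the Sprague-Grundy theorem, the Grundy value of a sum of independent games is the XOR of the component values.
Combined value = 2 XOR 15 XOR 0 = 13.

13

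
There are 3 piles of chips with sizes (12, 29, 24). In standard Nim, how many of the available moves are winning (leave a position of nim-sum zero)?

3

Compute the nim-sum pairwise:
12 ⊕ 29 = 17
17 ⊕ 24 = 9
The overall nim-sum is X = 9. A pile of size p has a winning move iff p XOR X < p (reduce it to p XOR X).
  12: 12 XOR 9 = 5 < 12 — winning move (to 5).
  29: 29 XOR 9 = 20 < 29 — winning move (to 20).
  24: 24 XOR 9 = 17 < 24 — winning move (to 17).
That gives 3 winning moves.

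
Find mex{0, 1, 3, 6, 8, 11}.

2

The values 0, 1 are all present; 2 is the first non-negative integer missing from the set.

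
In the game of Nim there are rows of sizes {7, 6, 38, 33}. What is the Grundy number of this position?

6

In binary:
  000111  (7)
  000110  (6)
  100110  (38)
  100001  (33)
  ------
  000110  (6)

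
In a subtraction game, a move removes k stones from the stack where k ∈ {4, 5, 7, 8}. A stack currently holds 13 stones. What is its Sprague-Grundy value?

Build the Grundy sequence with g(k) = mex{g(k−s) : s ∈ {4, 5, 7, 8}, s ≤ k}:
g(0) = mex{} = 0
g(1) = mex{} = 0
g(2) = mex{} = 0
g(3) = mex{} = 0
g(4) = mex{0} = 1
g(5) = mex{0} = 1
g(6) = mex{0} = 1
g(7) = mex{0} = 1
g(8) = mex{0,1} = 2
g(9) = mex{0,1} = 2
g(10) = mex{0,1} = 2
g(11) = mex{0,1} = 2
g(12) = mex{1,2} = 0
g(13) = mex{1,2} = 0
So g(13) = 0.

0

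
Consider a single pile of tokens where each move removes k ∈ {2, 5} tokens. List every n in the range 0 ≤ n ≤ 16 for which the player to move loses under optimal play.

0, 1, 4, 7, 8, 11, 14, 15

Compute g(0), g(1), … for moves {2, 5}:
k:     0  1  2  3  4  5  6  7  8  9 10 11 12 13 14 15 16
g(k):  0  0  1  1  0  2  1  0  0  1  1  0  2  1  0  0  1
The P-positions (g = 0) in 0..16 are 0, 1, 4, 7, 8, 11, 14, 15.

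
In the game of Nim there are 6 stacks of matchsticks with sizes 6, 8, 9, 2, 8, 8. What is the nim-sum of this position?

5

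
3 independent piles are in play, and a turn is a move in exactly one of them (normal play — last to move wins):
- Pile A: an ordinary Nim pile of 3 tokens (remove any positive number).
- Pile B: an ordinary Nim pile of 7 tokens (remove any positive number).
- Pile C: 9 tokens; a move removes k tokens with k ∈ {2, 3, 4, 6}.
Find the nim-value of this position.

4

Pile A is a plain Nim pile of size 3, so its Grundy value is 3.
Pile B is a plain Nim pile of size 7, so its Grundy value is 7.
Grundy values for pile C (subtraction set {2, 3, 4, 6}):
k:     0  1  2  3  4  5  6  7  8  9
g(k):  0  0  1  1  2  2  3  3  0  0
So g(9) = 0.
By the Sprague-Grundy theorem, the Grundy value of a sum of independent games is the XOR of the component values.
Combined value = 3 XOR 7 XOR 0 = 4.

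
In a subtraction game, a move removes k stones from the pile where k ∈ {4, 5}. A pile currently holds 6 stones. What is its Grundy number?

1

Compute g(0), g(1), … for moves {4, 5}:
g(0) = mex{} = 0
g(1) = mex{} = 0
g(2) = mex{} = 0
g(3) = mex{} = 0
g(4) = mex{0} = 1
g(5) = mex{0} = 1
g(6) = mex{0} = 1
So g(6) = 1.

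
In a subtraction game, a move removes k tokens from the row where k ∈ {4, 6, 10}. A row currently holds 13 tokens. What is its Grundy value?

Compute g(0), g(1), … for moves {4, 6, 10}:
k:     0  1  2  3  4  5  6  7  8  9 10 11 12 13
g(k):  0  0  0  0  1  1  1  1  2  2  2  2  3  3
So g(13) = 3.

3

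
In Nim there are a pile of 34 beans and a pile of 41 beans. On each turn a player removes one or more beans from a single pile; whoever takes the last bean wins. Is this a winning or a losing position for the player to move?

Winning position

In binary:
  100010  (34)
  101001  (41)
  ------
  001011  (11)
The nim-sum is 11 ≠ 0, so this is an N-position: the player to move can win.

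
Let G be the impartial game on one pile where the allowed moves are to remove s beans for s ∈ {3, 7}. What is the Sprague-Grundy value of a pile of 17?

2

Build the Grundy sequence with g(k) = mex{g(k−s) : s ∈ {3, 7}, s ≤ k}:
k:     0  1  2  3  4  5  6  7  8  9 10 11 12 13 14 15 16 17
g(k):  0  0  0  1  1  1  0  2  2  1  0  0  0  1  1  1  0  2
So g(17) = 2.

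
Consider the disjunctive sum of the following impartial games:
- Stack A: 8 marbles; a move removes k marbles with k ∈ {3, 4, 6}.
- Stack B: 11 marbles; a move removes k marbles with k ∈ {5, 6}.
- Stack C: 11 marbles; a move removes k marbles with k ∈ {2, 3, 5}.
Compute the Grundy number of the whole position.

0

For stack A, compute g(0), g(1), … with moves {3, 4, 6}:
g(0) = mex{} = 0
g(1) = mex{} = 0
g(2) = mex{} = 0
g(3) = mex{0} = 1
g(4) = mex{0} = 1
g(5) = mex{0} = 1
g(6) = mex{0,1} = 2
g(7) = mex{0,1} = 2
g(8) = mex{0,1} = 2
So g(8) = 2.
For stack B, compute g(0), g(1), … with moves {5, 6}:
k:     0  1  2  3  4  5  6  7  8  9 10 11
g(k):  0  0  0  0  0  1  1  1  1  1  2  0
So g(11) = 0.
Grundy values for stack C (subtraction set {2, 3, 5}):
k:     0  1  2  3  4  5  6  7  8  9 10 11
g(k):  0  0  1  1  2  2  3  0  0  1  1  2
So g(11) = 2.
By the Sprague-Grundy theorem, the Grundy value of a sum of independent games is the XOR of the component values.
Combined value = 2 XOR 0 XOR 2 = 0.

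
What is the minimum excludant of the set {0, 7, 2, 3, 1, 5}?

4

The values 0, 1, 2, 3 are all present; 4 is the first non-negative integer missing from the set.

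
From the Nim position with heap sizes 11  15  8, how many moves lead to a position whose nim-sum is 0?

3

Write each in binary and XOR column by column:
  1011  (11)
  1111  (15)
  1000  (8)
  ----
  1100  (12)
The overall nim-sum is X = 12. A heap of size p has a winning move iff p XOR X < p (reduce it to p XOR X).
  11: 11 XOR 12 = 7 < 11 — winning move (to 7).
  15: 15 XOR 12 = 3 < 15 — winning move (to 3).
  8: 8 XOR 12 = 4 < 8 — winning move (to 4).
That gives 3 winning moves.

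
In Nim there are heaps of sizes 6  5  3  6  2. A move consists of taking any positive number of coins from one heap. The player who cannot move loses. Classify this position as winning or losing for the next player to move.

Winning position

Bitwise XOR of the heap sizes:
  110  (6)
  101  (5)
  011  (3)
  110  (6)
  010  (2)
  ---
  100  (4)
The nim-sum is 4 ≠ 0, so this is an N-position: the player to move can win.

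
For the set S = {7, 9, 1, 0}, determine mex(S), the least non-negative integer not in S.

The values 0, 1 are all present; 2 is the first non-negative integer missing from the set.

2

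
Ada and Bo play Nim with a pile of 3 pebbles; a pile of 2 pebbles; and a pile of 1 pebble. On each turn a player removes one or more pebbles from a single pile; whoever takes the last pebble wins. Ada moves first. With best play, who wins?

Bo wins

Nim-sum: 3 ^ 2 ^ 1 = 0.
The nim-sum is 0, so this is a P-position: the player to move is in a losing position under optimal play; Ada is about to move from it and so loses — Bo wins.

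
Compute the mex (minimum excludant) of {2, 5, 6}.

0 is not in the set, so the mex is 0.

0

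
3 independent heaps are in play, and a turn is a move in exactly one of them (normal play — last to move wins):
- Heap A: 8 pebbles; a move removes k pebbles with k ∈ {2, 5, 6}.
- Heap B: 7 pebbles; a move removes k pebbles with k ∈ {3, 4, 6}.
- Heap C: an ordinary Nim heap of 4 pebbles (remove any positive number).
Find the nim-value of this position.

6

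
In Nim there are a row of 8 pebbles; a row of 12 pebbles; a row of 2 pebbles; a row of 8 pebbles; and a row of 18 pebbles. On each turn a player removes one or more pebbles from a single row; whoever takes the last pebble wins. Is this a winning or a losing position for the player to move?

Winning position

Compute the nim-sum pairwise:
8 XOR 12 = 4
4 XOR 2 = 6
6 XOR 8 = 14
14 XOR 18 = 28
The nim-sum is 28 ≠ 0, so this is an N-position: the player to move can win.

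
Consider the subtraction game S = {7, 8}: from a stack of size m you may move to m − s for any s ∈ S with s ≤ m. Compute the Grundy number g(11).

Grundy values for subtraction set {7, 8}:
g(0) = mex{} = 0
g(1) = mex{} = 0
g(2) = mex{} = 0
g(3) = mex{} = 0
g(4) = mex{} = 0
g(5) = mex{} = 0
g(6) = mex{} = 0
g(7) = mex{0} = 1
g(8) = mex{0} = 1
g(9) = mex{0} = 1
g(10) = mex{0} = 1
g(11) = mex{0} = 1
So g(11) = 1.

1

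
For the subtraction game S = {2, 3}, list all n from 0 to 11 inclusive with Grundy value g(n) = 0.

0, 1, 5, 6, 10, 11

Grundy values for subtraction set {2, 3}:
g(0) = mex{} = 0
g(1) = mex{} = 0
g(2) = mex{0} = 1
g(3) = mex{0} = 1
g(4) = mex{0,1} = 2
g(5) = mex{1} = 0
g(6) = mex{1,2} = 0
g(7) = mex{0,2} = 1
g(8) = mex{0} = 1
g(9) = mex{0,1} = 2
g(10) = mex{1} = 0
g(11) = mex{1,2} = 0
The P-positions (g = 0) in 0..11 are 0, 1, 5, 6, 10, 11.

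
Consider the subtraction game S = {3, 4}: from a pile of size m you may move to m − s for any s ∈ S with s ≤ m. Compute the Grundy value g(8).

0

Grundy values for subtraction set {3, 4}:
g(0) = mex{} = 0
g(1) = mex{} = 0
g(2) = mex{} = 0
g(3) = mex{0} = 1
g(4) = mex{0} = 1
g(5) = mex{0} = 1
g(6) = mex{0,1} = 2
g(7) = mex{1} = 0
g(8) = mex{1} = 0
So g(8) = 0.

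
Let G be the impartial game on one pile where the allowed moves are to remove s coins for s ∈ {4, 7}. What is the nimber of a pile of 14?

Compute g(0), g(1), … for moves {4, 7}:
g(0) = mex{} = 0
g(1) = mex{} = 0
g(2) = mex{} = 0
g(3) = mex{} = 0
g(4) = mex{0} = 1
g(5) = mex{0} = 1
g(6) = mex{0} = 1
g(7) = mex{0} = 1
g(8) = mex{0,1} = 2
g(9) = mex{0,1} = 2
g(10) = mex{0,1} = 2
g(11) = mex{1} = 0
g(12) = mex{1,2} = 0
g(13) = mex{1,2} = 0
g(14) = mex{1,2} = 0
So g(14) = 0.

0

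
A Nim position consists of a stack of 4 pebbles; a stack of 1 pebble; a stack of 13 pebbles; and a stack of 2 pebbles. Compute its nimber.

Compute the nim-sum pairwise:
4 ^ 1 = 5
5 ^ 13 = 8
8 ^ 2 = 10

10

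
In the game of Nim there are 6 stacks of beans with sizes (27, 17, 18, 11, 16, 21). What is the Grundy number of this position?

22

Nim-sum: 27 ⊕ 17 ⊕ 18 ⊕ 11 ⊕ 16 ⊕ 21 = 22.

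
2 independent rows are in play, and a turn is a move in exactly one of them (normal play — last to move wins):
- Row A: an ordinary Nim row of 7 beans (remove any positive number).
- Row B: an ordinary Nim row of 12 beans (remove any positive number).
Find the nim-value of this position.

11

Row A is a plain Nim row of size 7, so its Grundy value is 7.
Row B is a plain Nim row of size 12, so its Grundy value is 12.
By the Sprague-Grundy theorem, the Grundy value of a sum of independent games is the XOR of the component values.
Combined value = 7 XOR 12 = 11.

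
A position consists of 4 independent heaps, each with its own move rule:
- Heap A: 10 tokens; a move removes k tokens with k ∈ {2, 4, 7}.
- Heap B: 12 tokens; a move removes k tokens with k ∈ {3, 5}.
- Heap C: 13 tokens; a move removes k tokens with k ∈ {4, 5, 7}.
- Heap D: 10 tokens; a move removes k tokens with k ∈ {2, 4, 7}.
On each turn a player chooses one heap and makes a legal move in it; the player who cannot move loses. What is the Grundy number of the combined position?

For heap A, compute g(0), g(1), … with moves {2, 4, 7}:
k:     0  1  2  3  4  5  6  7  8  9 10
g(k):  0  0  1  1  2  2  0  3  1  0  2
So g(10) = 2.
Grundy values for heap B (subtraction set {3, 5}):
k:     0  1  2  3  4  5  6  7  8  9 10 11 12
g(k):  0  0  0  1  1  1  2  2  0  0  0  1  1
So g(12) = 1.
Build the Grundy sequence for heap C with g(k) = mex{g(k−s) : s ∈ {4, 5, 7}, s ≤ k}:
k:     0  1  2  3  4  5  6  7  8  9 10 11 12 13
g(k):  0  0  0  0  1  1  1  1  2  2  2  0  0  0
So g(13) = 0.
Grundy values for heap D (subtraction set {2, 4, 7}):
k:     0  1  2  3  4  5  6  7  8  9 10
g(k):  0  0  1  1  2  2  0  3  1  0  2
So g(10) = 2.
By the Sprague-Grundy theorem, the Grundy value of a sum of independent games is the XOR of the component values.
Combined value = 2 XOR 1 XOR 0 XOR 2 = 1.

1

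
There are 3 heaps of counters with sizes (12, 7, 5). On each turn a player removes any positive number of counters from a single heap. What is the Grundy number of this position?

In binary:
  1100  (12)
  0111  (7)
  0101  (5)
  ----
  1110  (14)

14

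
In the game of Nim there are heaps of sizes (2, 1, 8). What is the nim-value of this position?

Nim-sum: 2 ⊕ 1 ⊕ 8 = 11.

11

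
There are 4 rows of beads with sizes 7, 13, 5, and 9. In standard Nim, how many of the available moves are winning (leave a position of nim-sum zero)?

Write each in binary and XOR column by column:
  0111  (7)
  1101  (13)
  0101  (5)
  1001  (9)
  ----
  0110  (6)
The overall nim-sum is X = 6. A row of size p has a winning move iff p XOR X < p (reduce it to p XOR X).
  7: 7 XOR 6 = 1 < 7 — winning move (to 1).
  13: 13 XOR 6 = 11 < 13 — winning move (to 11).
  5: 5 XOR 6 = 3 < 5 — winning move (to 3).
  9: 9 XOR 6 = 15 ≥ 9 — no move.
That gives 3 winning moves.

3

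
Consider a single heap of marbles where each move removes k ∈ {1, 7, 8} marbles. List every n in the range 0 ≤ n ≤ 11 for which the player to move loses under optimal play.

0, 2, 4, 6

Grundy values for subtraction set {1, 7, 8}:
g(0) = mex{} = 0
g(1) = mex{0} = 1
g(2) = mex{1} = 0
g(3) = mex{0} = 1
g(4) = mex{1} = 0
g(5) = mex{0} = 1
g(6) = mex{1} = 0
g(7) = mex{0} = 1
g(8) = mex{0,1} = 2
g(9) = mex{0,1,2} = 3
g(10) = mex{0,1,3} = 2
g(11) = mex{0,1,2} = 3
The P-positions (g = 0) in 0..11 are 0, 2, 4, 6.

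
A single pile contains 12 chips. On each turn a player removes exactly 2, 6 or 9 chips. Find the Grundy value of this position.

0

Compute g(0), g(1), … for moves {2, 6, 9}:
g(0) = mex{} = 0
g(1) = mex{} = 0
g(2) = mex{0} = 1
g(3) = mex{0} = 1
g(4) = mex{1} = 0
g(5) = mex{1} = 0
g(6) = mex{0} = 1
g(7) = mex{0} = 1
g(8) = mex{1} = 0
g(9) = mex{0,1} = 2
g(10) = mex{0} = 1
g(11) = mex{0,1,2} = 3
g(12) = mex{1} = 0
So g(12) = 0.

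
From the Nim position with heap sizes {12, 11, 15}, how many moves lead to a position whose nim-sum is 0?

3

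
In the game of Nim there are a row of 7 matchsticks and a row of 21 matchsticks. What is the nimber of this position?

18

Nim-sum: 7 ^ 21 = 18.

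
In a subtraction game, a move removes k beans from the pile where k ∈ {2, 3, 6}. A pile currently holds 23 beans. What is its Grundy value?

0

Compute g(0), g(1), … for moves {2, 3, 6}:
k:     0  1  2  3  4  5  6  7  8  9 10 11 12 13 14 15 16 17 18 19 20 21 22 23
g(k):  0  0  1  1  2  0  3  1  2  0  0  1  1  2  0  3  1  2  0  0  1  1  2  0
So g(23) = 0.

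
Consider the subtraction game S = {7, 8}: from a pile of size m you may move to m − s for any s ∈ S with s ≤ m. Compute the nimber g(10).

1

Compute g(0), g(1), … for moves {7, 8}:
g(0) = mex{} = 0
g(1) = mex{} = 0
g(2) = mex{} = 0
g(3) = mex{} = 0
g(4) = mex{} = 0
g(5) = mex{} = 0
g(6) = mex{} = 0
g(7) = mex{0} = 1
g(8) = mex{0} = 1
g(9) = mex{0} = 1
g(10) = mex{0} = 1
So g(10) = 1.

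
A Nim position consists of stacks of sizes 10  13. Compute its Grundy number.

7

Write each in binary and XOR column by column:
  1010  (10)
  1101  (13)
  ----
  0111  (7)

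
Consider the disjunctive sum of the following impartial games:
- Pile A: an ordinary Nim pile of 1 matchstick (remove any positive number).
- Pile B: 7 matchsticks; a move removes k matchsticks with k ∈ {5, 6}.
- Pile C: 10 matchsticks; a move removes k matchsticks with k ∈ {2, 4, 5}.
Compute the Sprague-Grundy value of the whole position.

1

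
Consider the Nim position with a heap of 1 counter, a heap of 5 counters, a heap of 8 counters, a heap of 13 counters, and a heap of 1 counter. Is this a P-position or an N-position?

P-position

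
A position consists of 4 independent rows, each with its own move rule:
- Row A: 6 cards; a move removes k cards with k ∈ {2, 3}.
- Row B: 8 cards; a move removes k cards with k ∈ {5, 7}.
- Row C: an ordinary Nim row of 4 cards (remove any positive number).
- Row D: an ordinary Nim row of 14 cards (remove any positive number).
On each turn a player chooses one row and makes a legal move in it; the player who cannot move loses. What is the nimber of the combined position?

Grundy values for row A (subtraction set {2, 3}):
g(0) = mex{} = 0
g(1) = mex{} = 0
g(2) = mex{0} = 1
g(3) = mex{0} = 1
g(4) = mex{0,1} = 2
g(5) = mex{1} = 0
g(6) = mex{1,2} = 0
So g(6) = 0.
For row B, compute g(0), g(1), … with moves {5, 7}:
g(0) = mex{} = 0
g(1) = mex{} = 0
g(2) = mex{} = 0
g(3) = mex{} = 0
g(4) = mex{} = 0
g(5) = mex{0} = 1
g(6) = mex{0} = 1
g(7) = mex{0} = 1
g(8) = mex{0} = 1
So g(8) = 1.
Row C is a plain Nim row of size 4, so its Grundy value is 4.
Row D is a plain Nim row of size 14, so its Grundy value is 14.
By the Sprague-Grundy theorem, the Grundy value of a sum of independent games is the XOR of the component values.
Combined value = 0 ⊕ 1 ⊕ 4 ⊕ 14 = 11.

11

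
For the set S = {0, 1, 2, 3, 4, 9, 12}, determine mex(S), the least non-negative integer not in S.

The values 0, 1, 2, 3, 4 are all present; 5 is the first non-negative integer missing from the set.

5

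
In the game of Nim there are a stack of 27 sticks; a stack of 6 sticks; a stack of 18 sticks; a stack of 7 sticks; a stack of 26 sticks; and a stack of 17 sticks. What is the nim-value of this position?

3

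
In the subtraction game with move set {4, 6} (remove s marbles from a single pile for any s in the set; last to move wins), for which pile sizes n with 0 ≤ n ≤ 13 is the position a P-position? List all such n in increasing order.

0, 1, 2, 3, 10, 11, 12, 13

Grundy values for subtraction set {4, 6}:
g(0) = mex{} = 0
g(1) = mex{} = 0
g(2) = mex{} = 0
g(3) = mex{} = 0
g(4) = mex{0} = 1
g(5) = mex{0} = 1
g(6) = mex{0} = 1
g(7) = mex{0} = 1
g(8) = mex{0,1} = 2
g(9) = mex{0,1} = 2
g(10) = mex{1} = 0
g(11) = mex{1} = 0
g(12) = mex{1,2} = 0
g(13) = mex{1,2} = 0
The P-positions (g = 0) in 0..13 are 0, 1, 2, 3, 10, 11, 12, 13.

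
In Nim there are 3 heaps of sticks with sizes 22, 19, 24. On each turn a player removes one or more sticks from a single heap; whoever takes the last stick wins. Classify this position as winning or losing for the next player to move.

Winning position

Nim-sum: 22 XOR 19 XOR 24 = 29.
The nim-sum is 29 ≠ 0, so this is an N-position: the player to move can win.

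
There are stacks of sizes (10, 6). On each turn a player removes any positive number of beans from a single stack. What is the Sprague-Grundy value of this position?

Compute the nim-sum pairwise:
10 ⊕ 6 = 12

12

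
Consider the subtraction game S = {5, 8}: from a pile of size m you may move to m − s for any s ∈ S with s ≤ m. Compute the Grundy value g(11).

2

Compute g(0), g(1), … for moves {5, 8}:
g(0) = mex{} = 0
g(1) = mex{} = 0
g(2) = mex{} = 0
g(3) = mex{} = 0
g(4) = mex{} = 0
g(5) = mex{0} = 1
g(6) = mex{0} = 1
g(7) = mex{0} = 1
g(8) = mex{0} = 1
g(9) = mex{0} = 1
g(10) = mex{0,1} = 2
g(11) = mex{0,1} = 2
So g(11) = 2.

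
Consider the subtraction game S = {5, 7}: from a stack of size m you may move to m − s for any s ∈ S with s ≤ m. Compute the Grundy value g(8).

1

Build the Grundy sequence with g(k) = mex{g(k−s) : s ∈ {5, 7}, s ≤ k}:
g(0) = mex{} = 0
g(1) = mex{} = 0
g(2) = mex{} = 0
g(3) = mex{} = 0
g(4) = mex{} = 0
g(5) = mex{0} = 1
g(6) = mex{0} = 1
g(7) = mex{0} = 1
g(8) = mex{0} = 1
So g(8) = 1.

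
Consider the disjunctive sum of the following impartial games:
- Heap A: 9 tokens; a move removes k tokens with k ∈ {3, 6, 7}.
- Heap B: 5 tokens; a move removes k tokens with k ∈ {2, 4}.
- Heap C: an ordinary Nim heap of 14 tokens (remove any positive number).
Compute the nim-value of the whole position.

For heap A, compute g(0), g(1), … with moves {3, 6, 7}:
k:     0  1  2  3  4  5  6  7  8  9
g(k):  0  0  0  1  1  1  2  2  2  3
So g(9) = 3.
Grundy values for heap B (subtraction set {2, 4}):
g(0) = mex{} = 0
g(1) = mex{} = 0
g(2) = mex{0} = 1
g(3) = mex{0} = 1
g(4) = mex{0,1} = 2
g(5) = mex{0,1} = 2
So g(5) = 2.
Heap C is a plain Nim heap of size 14, so its Grundy value is 14.
The value of a disjunctive sum is the nim-sum of the parts.
Combined value = 3 ⊕ 2 ⊕ 14 = 15.

15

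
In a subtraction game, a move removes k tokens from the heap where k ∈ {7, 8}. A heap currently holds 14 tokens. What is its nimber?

2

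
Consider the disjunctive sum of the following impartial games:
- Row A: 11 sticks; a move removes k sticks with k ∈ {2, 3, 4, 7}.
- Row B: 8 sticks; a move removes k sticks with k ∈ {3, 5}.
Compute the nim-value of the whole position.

0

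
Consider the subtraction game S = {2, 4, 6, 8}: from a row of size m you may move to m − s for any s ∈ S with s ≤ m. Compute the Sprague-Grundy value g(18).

4

Build the Grundy sequence with g(k) = mex{g(k−s) : s ∈ {2, 4, 6, 8}, s ≤ k}:
k:     0  1  2  3  4  5  6  7  8  9 10 11 12 13 14 15 16 17 18
g(k):  0  0  1  1  2  2  3  3  4  4  0  0  1  1  2  2  3  3  4
So g(18) = 4.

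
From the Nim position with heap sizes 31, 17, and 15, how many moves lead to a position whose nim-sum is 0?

Write each in binary and XOR column by column:
  11111  (31)
  10001  (17)
  01111  (15)
  -----
  00001  (1)
The overall nim-sum is X = 1. A heap of size p has a winning move iff p XOR X < p (reduce it to p XOR X).
  31: 31 XOR 1 = 30 < 31 — winning move (to 30).
  17: 17 XOR 1 = 16 < 17 — winning move (to 16).
  15: 15 XOR 1 = 14 < 15 — winning move (to 14).
That gives 3 winning moves.

3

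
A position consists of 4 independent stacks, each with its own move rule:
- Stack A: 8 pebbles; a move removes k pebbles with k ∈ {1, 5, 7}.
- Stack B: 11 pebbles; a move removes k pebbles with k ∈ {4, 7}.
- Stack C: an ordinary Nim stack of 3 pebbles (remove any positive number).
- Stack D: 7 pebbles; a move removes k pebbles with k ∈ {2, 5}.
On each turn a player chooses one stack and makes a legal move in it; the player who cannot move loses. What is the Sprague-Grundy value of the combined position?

Build the Grundy sequence for stack A with g(k) = mex{g(k−s) : s ∈ {1, 5, 7}, s ≤ k}:
g(0) = mex{} = 0
g(1) = mex{0} = 1
g(2) = mex{1} = 0
g(3) = mex{0} = 1
g(4) = mex{1} = 0
g(5) = mex{0} = 1
g(6) = mex{1} = 0
g(7) = mex{0} = 1
g(8) = mex{1} = 0
So g(8) = 0.
For stack B, compute g(0), g(1), … with moves {4, 7}:
k:     0  1  2  3  4  5  6  7  8  9 10 11
g(k):  0  0  0  0  1  1  1  1  2  2  2  0
So g(11) = 0.
Stack C is a plain Nim stack of size 3, so its Grundy value is 3.
For stack D, compute g(0), g(1), … with moves {2, 5}:
g(0) = mex{} = 0
g(1) = mex{} = 0
g(2) = mex{0} = 1
g(3) = mex{0} = 1
g(4) = mex{1} = 0
g(5) = mex{0,1} = 2
g(6) = mex{0} = 1
g(7) = mex{1,2} = 0
So g(7) = 0.
By the Sprague-Grundy theorem, the Grundy value of a sum of independent games is the XOR of the component values.
Combined value = 0 ⊕ 0 ⊕ 3 ⊕ 0 = 3.

3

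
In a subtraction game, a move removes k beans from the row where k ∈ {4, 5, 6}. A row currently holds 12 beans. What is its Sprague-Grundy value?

Compute g(0), g(1), … for moves {4, 5, 6}:
k:     0  1  2  3  4  5  6  7  8  9 10 11 12
g(k):  0  0  0  0  1  1  1  1  2  2  0  0  0
So g(12) = 0.

0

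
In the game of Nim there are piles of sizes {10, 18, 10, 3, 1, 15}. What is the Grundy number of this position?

Write each in binary and XOR column by column:
  01010  (10)
  10010  (18)
  01010  (10)
  00011  (3)
  00001  (1)
  01111  (15)
  -----
  11111  (31)

31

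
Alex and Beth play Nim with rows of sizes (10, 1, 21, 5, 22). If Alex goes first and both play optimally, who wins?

Alex wins

Write each in binary and XOR column by column:
  01010  (10)
  00001  (1)
  10101  (21)
  00101  (5)
  10110  (22)
  -----
  01101  (13)
The nim-sum is 13 ≠ 0, so this is an N-position: the player to move can win; Alex has a winning move.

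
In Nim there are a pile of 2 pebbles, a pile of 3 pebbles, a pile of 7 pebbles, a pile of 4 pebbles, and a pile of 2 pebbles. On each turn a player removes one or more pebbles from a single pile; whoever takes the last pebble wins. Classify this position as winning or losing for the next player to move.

Losing position

Compute the nim-sum pairwise:
2 ^ 3 = 1
1 ^ 7 = 6
6 ^ 4 = 2
2 ^ 2 = 0
The nim-sum is 0, so this is a P-position: the player to move is in a losing position under optimal play.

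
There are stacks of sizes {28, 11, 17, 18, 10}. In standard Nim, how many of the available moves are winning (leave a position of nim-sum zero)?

Write each in binary and XOR column by column:
  11100  (28)
  01011  (11)
  10001  (17)
  10010  (18)
  01010  (10)
  -----
  11110  (30)
The overall nim-sum is X = 30. A stack of size p has a winning move iff p XOR X < p (reduce it to p XOR X).
  28: 28 XOR 30 = 2 < 28 — winning move (to 2).
  11: 11 XOR 30 = 21 ≥ 11 — no move.
  17: 17 XOR 30 = 15 < 17 — winning move (to 15).
  18: 18 XOR 30 = 12 < 18 — winning move (to 12).
  10: 10 XOR 30 = 20 ≥ 10 — no move.
That gives 3 winning moves.

3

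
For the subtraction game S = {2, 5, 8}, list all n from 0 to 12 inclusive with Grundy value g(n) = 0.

0, 1, 4, 7, 10, 11

Compute g(0), g(1), … for moves {2, 5, 8}:
k:     0  1  2  3  4  5  6  7  8  9 10 11 12
g(k):  0  0  1  1  0  2  1  0  2  1  0  0  1
The P-positions (g = 0) in 0..12 are 0, 1, 4, 7, 10, 11.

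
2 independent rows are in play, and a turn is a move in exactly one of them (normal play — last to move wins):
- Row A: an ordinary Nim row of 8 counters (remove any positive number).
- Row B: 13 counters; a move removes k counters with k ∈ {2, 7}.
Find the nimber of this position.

8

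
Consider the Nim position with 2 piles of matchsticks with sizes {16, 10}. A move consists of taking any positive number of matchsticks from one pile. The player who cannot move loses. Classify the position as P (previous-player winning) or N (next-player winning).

N-position

Compute the nim-sum pairwise:
16 ⊕ 10 = 26
The nim-sum is 26 ≠ 0, so this is an N-position: the player to move can win.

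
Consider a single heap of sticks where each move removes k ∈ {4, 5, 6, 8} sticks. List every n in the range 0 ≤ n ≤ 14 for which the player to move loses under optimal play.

Grundy values for subtraction set {4, 5, 6, 8}:
g(0) = mex{} = 0
g(1) = mex{} = 0
g(2) = mex{} = 0
g(3) = mex{} = 0
g(4) = mex{0} = 1
g(5) = mex{0} = 1
g(6) = mex{0} = 1
g(7) = mex{0} = 1
g(8) = mex{0,1} = 2
g(9) = mex{0,1} = 2
g(10) = mex{0,1} = 2
g(11) = mex{0,1} = 2
g(12) = mex{1,2} = 0
g(13) = mex{1,2} = 0
g(14) = mex{1,2} = 0
The P-positions (g = 0) in 0..14 are 0, 1, 2, 3, 12, 13, 14.

0, 1, 2, 3, 12, 13, 14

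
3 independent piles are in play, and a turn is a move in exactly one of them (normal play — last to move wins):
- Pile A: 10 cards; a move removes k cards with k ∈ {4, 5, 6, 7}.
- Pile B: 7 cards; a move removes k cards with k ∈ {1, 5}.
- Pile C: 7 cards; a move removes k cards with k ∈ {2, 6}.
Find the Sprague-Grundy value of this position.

2

Build the Grundy sequence for pile A with g(k) = mex{g(k−s) : s ∈ {4, 5, 6, 7}, s ≤ k}:
g(0) = mex{} = 0
g(1) = mex{} = 0
g(2) = mex{} = 0
g(3) = mex{} = 0
g(4) = mex{0} = 1
g(5) = mex{0} = 1
g(6) = mex{0} = 1
g(7) = mex{0} = 1
g(8) = mex{0,1} = 2
g(9) = mex{0,1} = 2
g(10) = mex{0,1} = 2
So g(10) = 2.
For pile B, compute g(0), g(1), … with moves {1, 5}:
g(0) = mex{} = 0
g(1) = mex{0} = 1
g(2) = mex{1} = 0
g(3) = mex{0} = 1
g(4) = mex{1} = 0
g(5) = mex{0} = 1
g(6) = mex{1} = 0
g(7) = mex{0} = 1
So g(7) = 1.
For pile C, compute g(0), g(1), … with moves {2, 6}:
k:     0  1  2  3  4  5  6  7
g(k):  0  0  1  1  0  0  1  1
So g(7) = 1.
By the Sprague-Grundy theorem, the Grundy value of a sum of independent games is the XOR of the component values.
Combined value = 2 ⊕ 1 ⊕ 1 = 2.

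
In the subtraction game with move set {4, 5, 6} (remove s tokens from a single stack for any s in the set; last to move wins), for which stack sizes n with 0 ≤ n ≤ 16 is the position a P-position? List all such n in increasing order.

0, 1, 2, 3, 10, 11, 12, 13

Compute g(0), g(1), … for moves {4, 5, 6}:
k:     0  1  2  3  4  5  6  7  8  9 10 11 12 13 14 15 16
g(k):  0  0  0  0  1  1  1  1  2  2  0  0  0  0  1  1  1
The P-positions (g = 0) in 0..16 are 0, 1, 2, 3, 10, 11, 12, 13.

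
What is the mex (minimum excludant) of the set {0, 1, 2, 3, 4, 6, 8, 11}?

5

The values 0, 1, 2, 3, 4 are all present; 5 is the first non-negative integer missing from the set.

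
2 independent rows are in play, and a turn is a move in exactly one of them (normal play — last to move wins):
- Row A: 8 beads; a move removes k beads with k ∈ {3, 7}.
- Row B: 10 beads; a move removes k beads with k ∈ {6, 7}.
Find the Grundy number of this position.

Build the Grundy sequence for row A with g(k) = mex{g(k−s) : s ∈ {3, 7}, s ≤ k}:
k:     0  1  2  3  4  5  6  7  8
g(k):  0  0  0  1  1  1  0  2  2
So g(8) = 2.
Grundy values for row B (subtraction set {6, 7}):
g(0) = mex{} = 0
g(1) = mex{} = 0
g(2) = mex{} = 0
g(3) = mex{} = 0
g(4) = mex{} = 0
g(5) = mex{} = 0
g(6) = mex{0} = 1
g(7) = mex{0} = 1
g(8) = mex{0} = 1
g(9) = mex{0} = 1
g(10) = mex{0} = 1
So g(10) = 1.
The value of a disjunctive sum is the nim-sum of the parts.
Combined value = 2 ⊕ 1 = 3.

3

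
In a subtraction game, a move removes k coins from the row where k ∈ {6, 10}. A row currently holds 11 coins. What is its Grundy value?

1

Compute g(0), g(1), … for moves {6, 10}:
g(0) = mex{} = 0
g(1) = mex{} = 0
g(2) = mex{} = 0
g(3) = mex{} = 0
g(4) = mex{} = 0
g(5) = mex{} = 0
g(6) = mex{0} = 1
g(7) = mex{0} = 1
g(8) = mex{0} = 1
g(9) = mex{0} = 1
g(10) = mex{0} = 1
g(11) = mex{0} = 1
So g(11) = 1.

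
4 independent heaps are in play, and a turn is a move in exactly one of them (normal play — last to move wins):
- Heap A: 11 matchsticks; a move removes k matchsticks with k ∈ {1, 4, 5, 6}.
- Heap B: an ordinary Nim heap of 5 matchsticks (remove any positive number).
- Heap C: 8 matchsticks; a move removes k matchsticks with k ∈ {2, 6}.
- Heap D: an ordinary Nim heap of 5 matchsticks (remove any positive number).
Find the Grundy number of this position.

0

Build the Grundy sequence for heap A with g(k) = mex{g(k−s) : s ∈ {1, 4, 5, 6}, s ≤ k}:
g(0) = mex{} = 0
g(1) = mex{0} = 1
g(2) = mex{1} = 0
g(3) = mex{0} = 1
g(4) = mex{0,1} = 2
g(5) = mex{0,1,2} = 3
g(6) = mex{0,1,3} = 2
g(7) = mex{0,1,2} = 3
g(8) = mex{0,1,2,3} = 4
g(9) = mex{1,2,3,4} = 0
g(10) = mex{0,2,3} = 1
g(11) = mex{1,2,3} = 0
So g(11) = 0.
Heap B is a plain Nim heap of size 5, so its Grundy value is 5.
Grundy values for heap C (subtraction set {2, 6}):
g(0) = mex{} = 0
g(1) = mex{} = 0
g(2) = mex{0} = 1
g(3) = mex{0} = 1
g(4) = mex{1} = 0
g(5) = mex{1} = 0
g(6) = mex{0} = 1
g(7) = mex{0} = 1
g(8) = mex{1} = 0
So g(8) = 0.
Heap D is a plain Nim heap of size 5, so its Grundy value is 5.
By the Sprague-Grundy theorem, the Grundy value of a sum of independent games is the XOR of the component values.
Combined value = 0 ⊕ 5 ⊕ 0 ⊕ 5 = 0.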